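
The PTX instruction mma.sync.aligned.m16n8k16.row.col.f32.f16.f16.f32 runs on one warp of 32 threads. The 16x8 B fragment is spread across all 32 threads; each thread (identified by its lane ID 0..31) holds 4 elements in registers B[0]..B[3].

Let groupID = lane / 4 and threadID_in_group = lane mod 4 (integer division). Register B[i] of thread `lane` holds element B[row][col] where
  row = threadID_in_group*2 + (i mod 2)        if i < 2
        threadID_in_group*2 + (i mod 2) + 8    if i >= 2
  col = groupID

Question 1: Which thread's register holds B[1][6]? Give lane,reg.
24,1

c=6⇒gr=6  r=1⇒Rb=0,th=0,odd=1
L=6*4+0=24  i=0*2+1=1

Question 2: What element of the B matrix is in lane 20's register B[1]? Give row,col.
lane 20: G=5 (20/4), T=0 (20%4)
i=1: r=0*2+1+0=1, c=G=5

1,5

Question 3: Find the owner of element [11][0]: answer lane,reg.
1,3

c:0=>grp=0  r:11=>rB=1,tig=1,lo=1
L=0*4+1=1  i=1*2+1=3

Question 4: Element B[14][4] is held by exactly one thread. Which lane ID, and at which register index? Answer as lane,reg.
c=4→G=4  r=14→rhi=1,T=3,p=0
L=4*4+3=19  i=1*2+0=2

19,2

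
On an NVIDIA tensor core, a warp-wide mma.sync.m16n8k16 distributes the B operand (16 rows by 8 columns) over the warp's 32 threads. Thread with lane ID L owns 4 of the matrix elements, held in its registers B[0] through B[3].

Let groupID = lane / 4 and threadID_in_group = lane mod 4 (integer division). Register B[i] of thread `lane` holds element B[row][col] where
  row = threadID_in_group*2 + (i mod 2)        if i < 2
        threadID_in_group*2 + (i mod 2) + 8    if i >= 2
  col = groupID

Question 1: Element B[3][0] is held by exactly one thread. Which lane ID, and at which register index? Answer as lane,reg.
1,1

c=0→G=0  r=3→rhi=0,T=1,p=1
L=0*4+1=1  i=0*2+1=1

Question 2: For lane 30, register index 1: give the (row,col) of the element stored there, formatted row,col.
lane 30=>30/4=7, 30 mod 4=2
i=1  r:2·2+1+0=>5  c:7

5,7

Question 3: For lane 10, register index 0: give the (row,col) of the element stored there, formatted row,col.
10: gr=2,th=2
[0] (2*2+0+0,2) = (4,2)

4,2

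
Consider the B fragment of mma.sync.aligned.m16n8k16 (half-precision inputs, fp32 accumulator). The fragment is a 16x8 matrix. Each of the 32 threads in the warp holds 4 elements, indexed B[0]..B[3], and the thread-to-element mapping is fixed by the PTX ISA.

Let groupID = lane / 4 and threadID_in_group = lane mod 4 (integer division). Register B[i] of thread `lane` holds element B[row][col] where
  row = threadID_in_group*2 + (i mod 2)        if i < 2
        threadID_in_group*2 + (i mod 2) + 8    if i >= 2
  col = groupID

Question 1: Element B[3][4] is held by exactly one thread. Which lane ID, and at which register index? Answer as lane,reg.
c=4⇒gr=4  r=3⇒Rb=0,th=1,odd=1
L=4*4+1=17  i=0*2+1=1

17,1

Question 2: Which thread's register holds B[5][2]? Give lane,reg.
10,1

c=2⇒gr=2  r=5⇒Rb=0,th=2,odd=1
L=2*4+2=10  i=0*2+1=1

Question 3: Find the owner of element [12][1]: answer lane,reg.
c: 1->gid=1  r: 12->r8=1,tid=2,i&1=0
L=1*4+2=6  i=1*2+0=2

6,2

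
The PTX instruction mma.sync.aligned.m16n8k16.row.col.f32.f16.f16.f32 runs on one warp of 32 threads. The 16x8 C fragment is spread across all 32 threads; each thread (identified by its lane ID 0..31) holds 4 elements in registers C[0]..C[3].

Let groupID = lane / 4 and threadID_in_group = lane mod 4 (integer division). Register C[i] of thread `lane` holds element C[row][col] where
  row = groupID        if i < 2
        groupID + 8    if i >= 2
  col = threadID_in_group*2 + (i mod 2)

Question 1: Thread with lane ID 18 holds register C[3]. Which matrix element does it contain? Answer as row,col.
12,5

L=18->gid=18>>2=4, tid=18&3=2
[3]->row 4+8=12  col 2·2+1=5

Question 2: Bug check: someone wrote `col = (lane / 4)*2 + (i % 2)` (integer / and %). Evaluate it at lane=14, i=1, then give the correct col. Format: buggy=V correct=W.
`(lane / 4)*2 + (i % 2)`[14,1]⇒7
L=14⇒gr=14>>2=3, th=14&3=2
[1]⇒row 3+0=3  col 2·2+1=5
col: 7 vs 5

buggy=7 correct=5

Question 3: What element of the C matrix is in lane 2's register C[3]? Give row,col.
lane 2: gr=0 (2/4), th=2 (2%4)
i=3: r=0+8=8, c=2*2+1=5

8,5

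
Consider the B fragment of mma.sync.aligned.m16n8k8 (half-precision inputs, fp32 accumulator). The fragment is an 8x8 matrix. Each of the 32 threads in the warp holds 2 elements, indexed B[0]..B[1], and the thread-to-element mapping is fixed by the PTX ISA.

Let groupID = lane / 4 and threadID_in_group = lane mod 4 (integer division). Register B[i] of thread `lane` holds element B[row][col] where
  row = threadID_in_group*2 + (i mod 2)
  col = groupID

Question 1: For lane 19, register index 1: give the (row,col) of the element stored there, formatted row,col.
7,4

L=19→G=19>>2=4, T=19&3=3
[1]→row 3·2+1=7  col G=4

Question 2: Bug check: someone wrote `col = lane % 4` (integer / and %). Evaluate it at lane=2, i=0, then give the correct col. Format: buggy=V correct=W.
`lane % 4`[2,0]->2
L=2->gid=2>>2=0, tid=2&3=2
[0]->row 2·2+0=4  col gid=0
col: 2 vs 0

buggy=2 correct=0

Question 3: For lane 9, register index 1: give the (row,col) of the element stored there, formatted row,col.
9: G=2,T=1
[1] (1*2+1,2) = (3,2)

3,2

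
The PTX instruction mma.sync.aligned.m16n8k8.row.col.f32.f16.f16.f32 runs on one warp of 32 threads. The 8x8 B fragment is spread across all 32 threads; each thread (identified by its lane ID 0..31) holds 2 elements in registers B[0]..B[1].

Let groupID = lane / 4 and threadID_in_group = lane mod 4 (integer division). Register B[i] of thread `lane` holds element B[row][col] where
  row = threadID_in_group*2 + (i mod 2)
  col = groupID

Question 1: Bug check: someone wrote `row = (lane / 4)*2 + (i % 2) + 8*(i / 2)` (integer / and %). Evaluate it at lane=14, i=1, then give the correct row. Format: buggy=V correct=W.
`(lane / 4)*2 + (i % 2) + 8*(i / 2)`[14,1]⇒7
L=14⇒gr=14>>2=3, th=14&3=2
[1]⇒row 2·2+1=5  col gr=3
row: 7 vs 5

buggy=7 correct=5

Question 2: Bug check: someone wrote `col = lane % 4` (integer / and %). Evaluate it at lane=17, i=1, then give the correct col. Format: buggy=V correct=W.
`lane % 4`[17,1]⇒1
lane 17: gr=4 (17/4), th=1 (17%4)
i=1: r=1*2+1=3, c=gr=4
col: 1 vs 4

buggy=1 correct=4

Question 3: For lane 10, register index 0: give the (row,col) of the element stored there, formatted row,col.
L=10⇒gr=10>>2=2, th=10&3=2
[0]⇒row 2·2+0=4  col gr=2

4,2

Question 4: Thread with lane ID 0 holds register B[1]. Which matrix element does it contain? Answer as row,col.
1,0

lane 0->0/4=0, 0 mod 4=0
i=1  r:2·0+1->1  c:0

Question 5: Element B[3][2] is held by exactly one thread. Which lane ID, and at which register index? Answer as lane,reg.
c=2⇒gr=2  r=3⇒th=1,odd=1
L=2*4+1=9  i=1=1

9,1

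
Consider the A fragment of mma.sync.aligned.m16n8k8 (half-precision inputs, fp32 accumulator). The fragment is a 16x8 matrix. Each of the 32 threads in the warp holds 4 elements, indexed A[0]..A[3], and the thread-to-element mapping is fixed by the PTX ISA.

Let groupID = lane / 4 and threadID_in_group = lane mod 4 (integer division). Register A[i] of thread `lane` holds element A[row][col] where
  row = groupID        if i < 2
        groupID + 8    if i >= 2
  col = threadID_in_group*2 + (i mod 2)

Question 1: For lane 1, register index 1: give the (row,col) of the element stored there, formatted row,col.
1: gid=0,tid=1
[1] (0+0,1*2+1) = (0,3)

0,3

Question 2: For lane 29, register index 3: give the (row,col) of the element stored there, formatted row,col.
15,3

lane 29->29/4=7, 29 mod 4=1
i=3  r:7+8->15  c:2·1+1->3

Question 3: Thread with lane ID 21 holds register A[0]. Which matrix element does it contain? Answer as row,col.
lane 21: gid=5 (21/4), tid=1 (21%4)
i=0: r=5+0=5, c=1*2+0=2

5,2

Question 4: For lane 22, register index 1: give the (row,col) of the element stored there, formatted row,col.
22: grp=5,tig=2
[1] (5+0,2*2+1) = (5,5)

5,5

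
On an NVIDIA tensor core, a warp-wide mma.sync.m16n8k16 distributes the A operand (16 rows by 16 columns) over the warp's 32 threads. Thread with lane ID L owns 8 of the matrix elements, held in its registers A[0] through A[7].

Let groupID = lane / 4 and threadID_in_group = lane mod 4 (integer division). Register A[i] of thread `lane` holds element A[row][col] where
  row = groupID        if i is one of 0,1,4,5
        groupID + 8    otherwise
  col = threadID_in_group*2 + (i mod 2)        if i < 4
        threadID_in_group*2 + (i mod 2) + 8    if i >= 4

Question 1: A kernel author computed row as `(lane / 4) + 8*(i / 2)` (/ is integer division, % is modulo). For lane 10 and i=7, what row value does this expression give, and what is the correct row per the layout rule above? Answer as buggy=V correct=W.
`(lane / 4) + 8*(i / 2)`[10,7]=>26
lane 10=>10/4=2, 10 mod 4=2
i=7  r:2+8=>10  c:2·2+1+8=>13
row: 26 vs 10

buggy=26 correct=10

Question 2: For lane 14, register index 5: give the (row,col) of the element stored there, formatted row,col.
3,13

lane 14: G=3 (14/4), T=2 (14%4)
i=5: r=3+0=3, c=2*2+1+8=13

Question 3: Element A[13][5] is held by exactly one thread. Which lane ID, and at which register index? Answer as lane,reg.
22,3

r=13→G=5,rhi=1  c=5→chi=0,T=2,p=1
L=5*4+2=22  i=0*4+1*2+1=3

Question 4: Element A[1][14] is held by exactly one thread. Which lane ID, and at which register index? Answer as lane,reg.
7,4

r=1⇒gr=1,Rb=0  c=14⇒Cb=1,th=3,odd=0
L=1*4+3=7  i=1*4+0*2+0=4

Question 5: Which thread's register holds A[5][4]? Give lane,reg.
22,0

r: 5->gid=5,r8=0  c: 4->c8=0,tid=2,i&1=0
L=5*4+2=22  i=0*4+0*2+0=0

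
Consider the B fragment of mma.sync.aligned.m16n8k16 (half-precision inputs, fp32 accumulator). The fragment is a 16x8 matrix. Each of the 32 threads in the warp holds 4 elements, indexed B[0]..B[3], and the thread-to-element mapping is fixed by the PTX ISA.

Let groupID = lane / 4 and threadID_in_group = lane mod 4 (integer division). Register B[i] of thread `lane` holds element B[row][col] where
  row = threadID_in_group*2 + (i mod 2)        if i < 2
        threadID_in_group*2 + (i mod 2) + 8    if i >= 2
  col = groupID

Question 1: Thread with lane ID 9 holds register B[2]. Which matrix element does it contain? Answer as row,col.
10,2

lane 9: G=2 (9/4), T=1 (9%4)
i=2: r=1*2+0+8=10, c=G=2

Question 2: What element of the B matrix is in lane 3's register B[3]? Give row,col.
lane 3: G=0 (3/4), T=3 (3%4)
i=3: r=3*2+1+8=15, c=G=0

15,0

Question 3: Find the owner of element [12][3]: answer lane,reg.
14,2

c:3=>grp=3  r:12=>rB=1,tig=2,lo=0
L=3*4+2=14  i=1*2+0=2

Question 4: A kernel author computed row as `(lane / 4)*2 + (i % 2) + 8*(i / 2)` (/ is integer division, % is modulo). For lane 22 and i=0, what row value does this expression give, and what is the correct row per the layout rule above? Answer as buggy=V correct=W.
buggy=10 correct=4

`(lane / 4)*2 + (i % 2) + 8*(i / 2)`[22,0]⇒10
L=22⇒gr=22>>2=5, th=22&3=2
[0]⇒row 2·2+0+0=4  col gr=5
row: 10 vs 4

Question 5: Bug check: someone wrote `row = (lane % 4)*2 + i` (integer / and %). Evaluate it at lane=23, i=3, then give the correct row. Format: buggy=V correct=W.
buggy=9 correct=15

`(lane % 4)*2 + i`[23,3]->9
L=23->gid=23>>2=5, tid=23&3=3
[3]->row 3·2+1+8=15  col gid=5
row: 9 vs 15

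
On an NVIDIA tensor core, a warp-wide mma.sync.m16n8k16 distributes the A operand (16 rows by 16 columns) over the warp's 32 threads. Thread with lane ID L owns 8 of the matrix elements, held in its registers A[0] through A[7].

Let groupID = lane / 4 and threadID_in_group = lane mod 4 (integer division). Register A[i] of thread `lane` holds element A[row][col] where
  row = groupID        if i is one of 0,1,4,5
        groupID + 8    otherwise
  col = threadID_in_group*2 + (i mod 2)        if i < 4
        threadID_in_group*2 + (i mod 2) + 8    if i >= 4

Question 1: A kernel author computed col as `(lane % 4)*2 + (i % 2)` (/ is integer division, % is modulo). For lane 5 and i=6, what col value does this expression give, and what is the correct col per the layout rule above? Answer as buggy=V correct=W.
`(lane % 4)*2 + (i % 2)`[5,6]->2
5: gid=1,tid=1
[6] (1+8,1*2+0+8) = (9,10)
col: 2 vs 10

buggy=2 correct=10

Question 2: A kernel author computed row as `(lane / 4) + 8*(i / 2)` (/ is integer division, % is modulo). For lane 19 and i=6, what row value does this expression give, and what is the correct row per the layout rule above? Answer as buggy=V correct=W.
buggy=28 correct=12

`(lane / 4) + 8*(i / 2)`[19,6]->28
L=19->g=19>>2=4, t=19&3=3
[6]->row 4+8=12  col 3·2+0+8=14
row: 28 vs 12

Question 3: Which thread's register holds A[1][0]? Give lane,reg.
r:1=>grp=1,rB=0  c:0=>cB=0,tig=0,lo=0
L=1*4+0=4  i=0*4+0*2+0=0

4,0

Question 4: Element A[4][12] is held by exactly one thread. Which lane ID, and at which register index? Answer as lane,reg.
18,4

r=4⇒gr=4,Rb=0  c=12⇒Cb=1,th=2,odd=0
L=4*4+2=18  i=1*4+0*2+0=4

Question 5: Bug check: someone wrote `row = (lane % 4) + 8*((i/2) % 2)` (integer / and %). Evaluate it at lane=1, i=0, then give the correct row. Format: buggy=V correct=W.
`(lane % 4) + 8*((i/2) % 2)`[1,0]=>1
1: grp=0,tig=1
[0] (0+0,1*2+0+0) = (0,2)
row: 1 vs 0

buggy=1 correct=0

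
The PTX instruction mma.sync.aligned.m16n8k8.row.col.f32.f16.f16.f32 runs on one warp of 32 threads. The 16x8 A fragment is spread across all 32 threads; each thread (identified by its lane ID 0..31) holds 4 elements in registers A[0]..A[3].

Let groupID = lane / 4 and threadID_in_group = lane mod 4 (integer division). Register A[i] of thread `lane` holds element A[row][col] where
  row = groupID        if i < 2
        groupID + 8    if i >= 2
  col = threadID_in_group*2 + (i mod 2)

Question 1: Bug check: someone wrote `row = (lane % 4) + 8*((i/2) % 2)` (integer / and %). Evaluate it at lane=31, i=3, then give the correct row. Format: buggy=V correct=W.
buggy=11 correct=15

`(lane % 4) + 8*((i/2) % 2)`[31,3]=>11
lane 31: grp=7 (31/4), tig=3 (31%4)
i=3: r=7+8=15, c=3*2+1=7
row: 11 vs 15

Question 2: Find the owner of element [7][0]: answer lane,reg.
28,0

r=7⇒gr=7,Rb=0  c=0⇒th=0,odd=0
L=7*4+0=28  i=0*2+0=0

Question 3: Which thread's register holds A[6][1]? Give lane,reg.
r:6=>grp=6,rB=0  c:1=>tig=0,lo=1
L=6*4+0=24  i=0*2+1=1

24,1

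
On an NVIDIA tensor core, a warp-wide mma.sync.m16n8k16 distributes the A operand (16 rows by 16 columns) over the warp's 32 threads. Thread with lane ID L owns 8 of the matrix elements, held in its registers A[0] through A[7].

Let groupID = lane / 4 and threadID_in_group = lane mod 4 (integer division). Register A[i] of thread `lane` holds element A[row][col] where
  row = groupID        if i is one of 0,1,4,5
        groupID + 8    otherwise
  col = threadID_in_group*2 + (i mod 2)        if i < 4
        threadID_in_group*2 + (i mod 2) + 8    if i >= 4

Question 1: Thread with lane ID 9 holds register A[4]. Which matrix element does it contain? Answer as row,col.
L=9⇒gr=9>>2=2, th=9&3=1
[4]⇒row 2+0=2  col 1·2+0+8=10

2,10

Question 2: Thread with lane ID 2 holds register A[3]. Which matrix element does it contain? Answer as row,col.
lane 2=>2/4=0, 2 mod 4=2
i=3  r:0+8=>8  c:2·2+1+0=>5

8,5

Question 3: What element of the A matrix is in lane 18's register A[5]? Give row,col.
4,13

L=18⇒gr=18>>2=4, th=18&3=2
[5]⇒row 4+0=4  col 2·2+1+8=13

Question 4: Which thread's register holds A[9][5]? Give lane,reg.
6,3

r=9⇒gr=1,Rb=1  c=5⇒Cb=0,th=2,odd=1
L=1*4+2=6  i=0*4+1*2+1=3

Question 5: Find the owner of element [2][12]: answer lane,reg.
10,4

r=2->g=2,rb=0  c=12->cb=1,t=2,b0=0
L=2*4+2=10  i=1*4+0*2+0=4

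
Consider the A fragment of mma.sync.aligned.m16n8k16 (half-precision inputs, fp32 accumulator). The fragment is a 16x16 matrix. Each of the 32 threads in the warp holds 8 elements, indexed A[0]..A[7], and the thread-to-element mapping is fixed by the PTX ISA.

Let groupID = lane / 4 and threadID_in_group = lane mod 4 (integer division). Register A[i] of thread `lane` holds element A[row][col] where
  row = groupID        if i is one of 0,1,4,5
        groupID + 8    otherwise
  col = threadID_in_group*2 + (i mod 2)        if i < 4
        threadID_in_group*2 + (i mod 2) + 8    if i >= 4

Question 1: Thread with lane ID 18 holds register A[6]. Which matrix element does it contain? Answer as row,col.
lane 18→18/4=4, 18 mod 4=2
i=6  r:4+8→12  c:2·2+0+8→12

12,12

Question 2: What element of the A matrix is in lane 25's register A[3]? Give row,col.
L=25->g=25>>2=6, t=25&3=1
[3]->row 6+8=14  col 1·2+1+0=3

14,3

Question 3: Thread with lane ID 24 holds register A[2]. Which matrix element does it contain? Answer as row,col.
L=24->gid=24>>2=6, tid=24&3=0
[2]->row 6+8=14  col 0·2+0+0=0

14,0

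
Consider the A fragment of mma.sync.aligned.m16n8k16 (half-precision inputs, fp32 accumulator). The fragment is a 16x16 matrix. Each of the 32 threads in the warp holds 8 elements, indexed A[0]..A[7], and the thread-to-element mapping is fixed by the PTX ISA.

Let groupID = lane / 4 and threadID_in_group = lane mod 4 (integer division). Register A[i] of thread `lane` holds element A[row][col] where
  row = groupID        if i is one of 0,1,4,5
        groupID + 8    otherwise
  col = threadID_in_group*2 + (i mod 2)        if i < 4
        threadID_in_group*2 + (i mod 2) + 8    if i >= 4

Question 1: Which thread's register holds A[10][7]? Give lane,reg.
11,3

r=10->g=2,rb=1  c=7->cb=0,t=3,b0=1
L=2*4+3=11  i=0*4+1*2+1=3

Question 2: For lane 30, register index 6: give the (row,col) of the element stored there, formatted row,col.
15,12

lane 30->30/4=7, 30 mod 4=2
i=6  r:7+8->15  c:2·2+0+8->12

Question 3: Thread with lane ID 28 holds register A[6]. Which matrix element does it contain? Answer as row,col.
28: gid=7,tid=0
[6] (7+8,0*2+0+8) = (15,8)

15,8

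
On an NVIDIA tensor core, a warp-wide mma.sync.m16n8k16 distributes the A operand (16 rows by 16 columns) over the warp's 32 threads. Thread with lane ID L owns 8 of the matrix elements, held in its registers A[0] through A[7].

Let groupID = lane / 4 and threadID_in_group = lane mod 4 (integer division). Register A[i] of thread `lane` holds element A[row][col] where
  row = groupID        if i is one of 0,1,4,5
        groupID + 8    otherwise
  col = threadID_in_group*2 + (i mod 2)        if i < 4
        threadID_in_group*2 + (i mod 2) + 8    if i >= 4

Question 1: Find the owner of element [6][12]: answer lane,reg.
26,4

r=6⇒gr=6,Rb=0  c=12⇒Cb=1,th=2,odd=0
L=6*4+2=26  i=1*4+0*2+0=4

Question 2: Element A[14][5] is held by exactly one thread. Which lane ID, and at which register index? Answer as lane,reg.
26,3

r: 14->gid=6,r8=1  c: 5->c8=0,tid=2,i&1=1
L=6*4+2=26  i=0*4+1*2+1=3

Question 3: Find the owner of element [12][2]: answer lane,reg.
17,2

r=12⇒gr=4,Rb=1  c=2⇒Cb=0,th=1,odd=0
L=4*4+1=17  i=0*4+1*2+0=2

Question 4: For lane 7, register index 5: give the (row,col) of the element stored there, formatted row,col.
L=7⇒gr=7>>2=1, th=7&3=3
[5]⇒row 1+0=1  col 3·2+1+8=15

1,15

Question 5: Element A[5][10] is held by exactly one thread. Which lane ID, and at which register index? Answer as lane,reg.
r=5→G=5,rhi=0  c=10→chi=1,T=1,p=0
L=5*4+1=21  i=1*4+0*2+0=4

21,4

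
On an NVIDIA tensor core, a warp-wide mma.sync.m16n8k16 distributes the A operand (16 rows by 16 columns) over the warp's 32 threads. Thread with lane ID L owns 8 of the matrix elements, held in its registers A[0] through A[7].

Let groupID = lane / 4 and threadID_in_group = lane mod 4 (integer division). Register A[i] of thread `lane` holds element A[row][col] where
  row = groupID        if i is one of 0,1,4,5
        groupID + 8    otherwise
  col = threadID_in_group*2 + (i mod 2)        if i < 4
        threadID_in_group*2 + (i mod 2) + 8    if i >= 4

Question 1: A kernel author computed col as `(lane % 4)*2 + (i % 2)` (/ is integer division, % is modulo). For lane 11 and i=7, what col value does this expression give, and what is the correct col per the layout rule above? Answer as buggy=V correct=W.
`(lane % 4)*2 + (i % 2)`[11,7]=>7
L=11=>grp=11>>2=2, tig=11&3=3
[7]=>row 2+8=10  col 3·2+1+8=15
col: 7 vs 15

buggy=7 correct=15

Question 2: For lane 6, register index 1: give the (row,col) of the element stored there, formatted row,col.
L=6->g=6>>2=1, t=6&3=2
[1]->row 1+0=1  col 2·2+1+0=5

1,5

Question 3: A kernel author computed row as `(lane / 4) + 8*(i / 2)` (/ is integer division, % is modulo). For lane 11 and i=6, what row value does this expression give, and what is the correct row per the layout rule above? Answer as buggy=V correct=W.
`(lane / 4) + 8*(i / 2)`[11,6]->26
lane 11: g=2 (11/4), t=3 (11%4)
i=6: r=2+8=10, c=3*2+0+8=14
row: 26 vs 10

buggy=26 correct=10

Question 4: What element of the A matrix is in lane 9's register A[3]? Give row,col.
9: G=2,T=1
[3] (2+8,1*2+1+0) = (10,3)

10,3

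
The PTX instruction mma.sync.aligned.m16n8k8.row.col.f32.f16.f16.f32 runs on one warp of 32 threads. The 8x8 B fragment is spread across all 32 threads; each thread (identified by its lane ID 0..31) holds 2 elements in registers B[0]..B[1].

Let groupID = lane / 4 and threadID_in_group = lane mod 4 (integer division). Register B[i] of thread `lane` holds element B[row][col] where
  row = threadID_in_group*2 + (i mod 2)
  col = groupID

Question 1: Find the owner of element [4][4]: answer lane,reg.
c=4->g=4  r=4->t=2,b0=0
L=4*4+2=18  i=0=0

18,0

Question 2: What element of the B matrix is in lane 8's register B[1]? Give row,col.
1,2

lane 8->8/4=2, 8 mod 4=0
i=1  r:2·0+1->1  c:2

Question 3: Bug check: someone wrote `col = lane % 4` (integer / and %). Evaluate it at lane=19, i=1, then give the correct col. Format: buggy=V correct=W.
`lane % 4`[19,1]⇒3
L=19⇒gr=19>>2=4, th=19&3=3
[1]⇒row 3·2+1=7  col gr=4
col: 3 vs 4

buggy=3 correct=4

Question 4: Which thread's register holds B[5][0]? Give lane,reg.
2,1

c:0=>grp=0  r:5=>tig=2,lo=1
L=0*4+2=2  i=1=1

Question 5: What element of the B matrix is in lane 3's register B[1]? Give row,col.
7,0

3: grp=0,tig=3
[1] (3*2+1,0) = (7,0)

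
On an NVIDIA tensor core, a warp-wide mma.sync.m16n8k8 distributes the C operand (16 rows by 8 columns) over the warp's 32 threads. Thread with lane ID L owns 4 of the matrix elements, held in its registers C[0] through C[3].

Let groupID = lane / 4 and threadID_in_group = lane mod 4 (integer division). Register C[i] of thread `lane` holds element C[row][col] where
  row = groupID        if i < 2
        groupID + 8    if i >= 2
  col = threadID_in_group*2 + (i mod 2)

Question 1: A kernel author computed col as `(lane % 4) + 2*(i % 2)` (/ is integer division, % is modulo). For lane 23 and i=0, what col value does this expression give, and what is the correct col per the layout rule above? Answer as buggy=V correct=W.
buggy=3 correct=6

`(lane % 4) + 2*(i % 2)`[23,0]=>3
lane 23=>23/4=5, 23 mod 4=3
i=0  r:5+0=>5  c:2·3+0=>6
col: 3 vs 6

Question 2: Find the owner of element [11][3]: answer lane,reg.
13,3

r=11->g=3,rb=1  c=3->t=1,b0=1
L=3*4+1=13  i=1*2+1=3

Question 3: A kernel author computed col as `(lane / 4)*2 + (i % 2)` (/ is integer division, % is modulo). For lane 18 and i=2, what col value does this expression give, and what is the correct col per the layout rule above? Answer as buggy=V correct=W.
`(lane / 4)*2 + (i % 2)`[18,2]→8
L=18→G=18>>2=4, T=18&3=2
[2]→row 4+8=12  col 2·2+0=4
col: 8 vs 4

buggy=8 correct=4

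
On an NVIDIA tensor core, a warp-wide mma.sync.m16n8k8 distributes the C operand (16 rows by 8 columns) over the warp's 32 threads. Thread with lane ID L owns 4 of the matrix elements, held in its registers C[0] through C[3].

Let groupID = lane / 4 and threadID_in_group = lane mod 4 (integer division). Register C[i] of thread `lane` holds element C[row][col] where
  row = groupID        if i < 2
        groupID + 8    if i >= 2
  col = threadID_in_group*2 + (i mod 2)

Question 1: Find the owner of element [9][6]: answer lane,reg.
7,2

r: 9->gid=1,r8=1  c: 6->tid=3,i&1=0
L=1*4+3=7  i=1*2+0=2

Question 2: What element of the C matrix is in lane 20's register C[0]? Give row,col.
5,0

20: G=5,T=0
[0] (5+0,0*2+0) = (5,0)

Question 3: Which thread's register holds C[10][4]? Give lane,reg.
r: 10->gid=2,r8=1  c: 4->tid=2,i&1=0
L=2*4+2=10  i=1*2+0=2

10,2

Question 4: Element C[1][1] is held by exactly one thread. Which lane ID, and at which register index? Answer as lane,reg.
r: 1->gid=1,r8=0  c: 1->tid=0,i&1=1
L=1*4+0=4  i=0*2+1=1

4,1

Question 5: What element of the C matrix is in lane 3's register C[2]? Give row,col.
8,6

lane 3->3/4=0, 3 mod 4=3
i=2  r:0+8->8  c:2·3+0->6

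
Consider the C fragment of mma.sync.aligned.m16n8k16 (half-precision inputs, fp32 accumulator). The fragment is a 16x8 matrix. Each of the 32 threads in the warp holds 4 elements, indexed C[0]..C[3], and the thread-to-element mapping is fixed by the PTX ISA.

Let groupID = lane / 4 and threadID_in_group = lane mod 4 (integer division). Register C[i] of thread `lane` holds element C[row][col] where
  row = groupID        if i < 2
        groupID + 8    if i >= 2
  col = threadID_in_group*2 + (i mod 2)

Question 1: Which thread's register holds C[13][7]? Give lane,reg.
r:13=>grp=5,rB=1  c:7=>tig=3,lo=1
L=5*4+3=23  i=1*2+1=3

23,3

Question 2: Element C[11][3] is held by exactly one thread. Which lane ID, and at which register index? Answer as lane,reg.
r=11⇒gr=3,Rb=1  c=3⇒th=1,odd=1
L=3*4+1=13  i=1*2+1=3

13,3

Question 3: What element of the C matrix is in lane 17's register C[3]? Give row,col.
lane 17: gr=4 (17/4), th=1 (17%4)
i=3: r=4+8=12, c=1*2+1=3

12,3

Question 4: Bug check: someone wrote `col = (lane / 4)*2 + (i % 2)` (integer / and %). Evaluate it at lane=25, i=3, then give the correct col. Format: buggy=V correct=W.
buggy=13 correct=3

`(lane / 4)*2 + (i % 2)`[25,3]=>13
25: grp=6,tig=1
[3] (6+8,1*2+1) = (14,3)
col: 13 vs 3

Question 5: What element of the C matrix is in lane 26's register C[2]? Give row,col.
14,4

26: gr=6,th=2
[2] (6+8,2*2+0) = (14,4)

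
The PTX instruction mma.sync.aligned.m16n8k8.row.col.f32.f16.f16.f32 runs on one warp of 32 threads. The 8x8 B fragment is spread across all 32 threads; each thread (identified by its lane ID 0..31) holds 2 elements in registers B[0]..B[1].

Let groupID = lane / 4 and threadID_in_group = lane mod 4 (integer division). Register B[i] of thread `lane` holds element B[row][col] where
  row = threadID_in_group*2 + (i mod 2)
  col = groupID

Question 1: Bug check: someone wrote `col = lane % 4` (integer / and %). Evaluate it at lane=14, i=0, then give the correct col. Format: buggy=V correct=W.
`lane % 4`[14,0]→2
L=14→G=14>>2=3, T=14&3=2
[0]→row 2·2+0=4  col G=3
col: 2 vs 3

buggy=2 correct=3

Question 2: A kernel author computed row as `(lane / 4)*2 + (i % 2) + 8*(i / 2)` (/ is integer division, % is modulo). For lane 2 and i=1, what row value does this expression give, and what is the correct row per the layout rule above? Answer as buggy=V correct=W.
buggy=1 correct=5

`(lane / 4)*2 + (i % 2) + 8*(i / 2)`[2,1]=>1
L=2=>grp=2>>2=0, tig=2&3=2
[1]=>row 2·2+1=5  col grp=0
row: 1 vs 5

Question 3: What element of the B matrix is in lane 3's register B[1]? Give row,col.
7,0

lane 3→3/4=0, 3 mod 4=3
i=1  r:2·3+1→7  c:0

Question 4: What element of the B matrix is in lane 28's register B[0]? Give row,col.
0,7

L=28=>grp=28>>2=7, tig=28&3=0
[0]=>row 0·2+0=0  col grp=7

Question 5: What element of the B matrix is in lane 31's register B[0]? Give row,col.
lane 31: gid=7 (31/4), tid=3 (31%4)
i=0: r=3*2+0=6, c=gid=7

6,7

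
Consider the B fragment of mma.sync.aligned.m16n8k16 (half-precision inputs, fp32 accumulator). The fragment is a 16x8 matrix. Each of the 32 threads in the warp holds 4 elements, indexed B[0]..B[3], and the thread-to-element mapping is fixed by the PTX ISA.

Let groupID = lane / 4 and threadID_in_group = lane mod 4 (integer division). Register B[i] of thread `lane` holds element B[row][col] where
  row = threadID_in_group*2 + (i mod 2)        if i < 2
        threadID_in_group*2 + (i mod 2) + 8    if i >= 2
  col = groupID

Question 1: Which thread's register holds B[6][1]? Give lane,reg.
7,0

c=1→G=1  r=6→rhi=0,T=3,p=0
L=1*4+3=7  i=0*2+0=0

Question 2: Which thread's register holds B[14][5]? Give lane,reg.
23,2

c=5->g=5  r=14->rb=1,t=3,b0=0
L=5*4+3=23  i=1*2+0=2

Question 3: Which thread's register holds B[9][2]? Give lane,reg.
c: 2->gid=2  r: 9->r8=1,tid=0,i&1=1
L=2*4+0=8  i=1*2+1=3

8,3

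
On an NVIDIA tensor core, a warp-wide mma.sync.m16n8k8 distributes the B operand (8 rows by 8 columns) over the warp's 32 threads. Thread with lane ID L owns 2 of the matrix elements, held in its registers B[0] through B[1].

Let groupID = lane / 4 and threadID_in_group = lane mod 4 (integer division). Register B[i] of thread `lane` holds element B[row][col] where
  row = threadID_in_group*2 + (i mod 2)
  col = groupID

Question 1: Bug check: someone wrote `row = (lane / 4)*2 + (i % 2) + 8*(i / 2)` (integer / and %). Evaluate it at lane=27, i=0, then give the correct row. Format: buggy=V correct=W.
buggy=12 correct=6

`(lane / 4)*2 + (i % 2) + 8*(i / 2)`[27,0]⇒12
lane 27⇒27/4=6, 27 mod 4=3
i=0  r:2·3+0⇒6  c:6
row: 12 vs 6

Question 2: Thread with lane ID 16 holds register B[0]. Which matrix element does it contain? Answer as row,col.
lane 16: gid=4 (16/4), tid=0 (16%4)
i=0: r=0*2+0=0, c=gid=4

0,4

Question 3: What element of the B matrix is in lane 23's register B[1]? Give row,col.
7,5

lane 23->23/4=5, 23 mod 4=3
i=1  r:2·3+1->7  c:5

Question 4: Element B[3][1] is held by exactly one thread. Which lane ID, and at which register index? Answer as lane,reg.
5,1

c=1⇒gr=1  r=3⇒th=1,odd=1
L=1*4+1=5  i=1=1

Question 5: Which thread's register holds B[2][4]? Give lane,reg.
17,0

c=4->g=4  r=2->t=1,b0=0
L=4*4+1=17  i=0=0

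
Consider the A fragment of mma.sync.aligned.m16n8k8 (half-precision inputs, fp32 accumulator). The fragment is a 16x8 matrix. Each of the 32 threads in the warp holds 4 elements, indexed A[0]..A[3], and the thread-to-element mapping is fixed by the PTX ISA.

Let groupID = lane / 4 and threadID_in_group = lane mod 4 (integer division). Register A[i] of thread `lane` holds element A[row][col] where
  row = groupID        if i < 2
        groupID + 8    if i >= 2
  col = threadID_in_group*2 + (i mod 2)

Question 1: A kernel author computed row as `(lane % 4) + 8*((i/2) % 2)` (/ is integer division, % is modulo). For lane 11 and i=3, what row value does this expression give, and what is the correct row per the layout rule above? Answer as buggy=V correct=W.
`(lane % 4) + 8*((i/2) % 2)`[11,3]⇒11
lane 11⇒11/4=2, 11 mod 4=3
i=3  r:2+8⇒10  c:2·3+1⇒7
row: 11 vs 10

buggy=11 correct=10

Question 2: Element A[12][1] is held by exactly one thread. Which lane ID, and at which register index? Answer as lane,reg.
r=12->g=4,rb=1  c=1->t=0,b0=1
L=4*4+0=16  i=1*2+1=3

16,3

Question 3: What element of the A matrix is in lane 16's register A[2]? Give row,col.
12,0

lane 16=>16/4=4, 16 mod 4=0
i=2  r:4+8=>12  c:2·0+0=>0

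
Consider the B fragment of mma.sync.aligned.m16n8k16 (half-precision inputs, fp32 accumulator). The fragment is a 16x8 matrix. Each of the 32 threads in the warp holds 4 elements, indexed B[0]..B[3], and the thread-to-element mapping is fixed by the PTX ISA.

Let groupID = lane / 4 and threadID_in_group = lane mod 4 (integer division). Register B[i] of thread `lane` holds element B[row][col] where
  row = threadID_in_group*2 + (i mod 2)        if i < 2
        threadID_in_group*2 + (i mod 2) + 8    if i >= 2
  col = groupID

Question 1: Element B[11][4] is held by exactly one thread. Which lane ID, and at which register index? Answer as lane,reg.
c: 4->gid=4  r: 11->r8=1,tid=1,i&1=1
L=4*4+1=17  i=1*2+1=3

17,3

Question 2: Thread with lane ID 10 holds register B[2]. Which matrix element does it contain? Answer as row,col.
10: grp=2,tig=2
[2] (2*2+0+8,2) = (12,2)

12,2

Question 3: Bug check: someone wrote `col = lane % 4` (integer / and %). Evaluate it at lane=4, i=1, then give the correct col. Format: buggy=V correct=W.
buggy=0 correct=1

`lane % 4`[4,1]→0
L=4→G=4>>2=1, T=4&3=0
[1]→row 0·2+1+0=1  col G=1
col: 0 vs 1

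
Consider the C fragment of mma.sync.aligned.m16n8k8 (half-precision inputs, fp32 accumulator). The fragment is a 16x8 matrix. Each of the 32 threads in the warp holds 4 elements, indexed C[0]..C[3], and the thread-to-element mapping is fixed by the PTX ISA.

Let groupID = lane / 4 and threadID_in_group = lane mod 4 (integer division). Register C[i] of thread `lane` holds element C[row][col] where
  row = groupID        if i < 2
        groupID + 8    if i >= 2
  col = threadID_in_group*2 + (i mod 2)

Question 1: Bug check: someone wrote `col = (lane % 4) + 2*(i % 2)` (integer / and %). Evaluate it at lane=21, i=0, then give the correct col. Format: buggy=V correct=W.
`(lane % 4) + 2*(i % 2)`[21,0]⇒1
lane 21: gr=5 (21/4), th=1 (21%4)
i=0: r=5+0=5, c=1*2+0=2
col: 1 vs 2

buggy=1 correct=2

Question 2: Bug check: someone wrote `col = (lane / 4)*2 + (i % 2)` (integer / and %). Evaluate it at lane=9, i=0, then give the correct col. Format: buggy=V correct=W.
buggy=4 correct=2

`(lane / 4)*2 + (i % 2)`[9,0]=>4
9: grp=2,tig=1
[0] (2+0,1*2+0) = (2,2)
col: 4 vs 2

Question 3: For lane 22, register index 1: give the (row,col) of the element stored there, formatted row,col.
L=22→G=22>>2=5, T=22&3=2
[1]→row 5+0=5  col 2·2+1=5

5,5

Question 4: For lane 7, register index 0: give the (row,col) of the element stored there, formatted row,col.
1,6

L=7=>grp=7>>2=1, tig=7&3=3
[0]=>row 1+0=1  col 3·2+0=6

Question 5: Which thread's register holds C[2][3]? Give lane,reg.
r: 2->gid=2,r8=0  c: 3->tid=1,i&1=1
L=2*4+1=9  i=0*2+1=1

9,1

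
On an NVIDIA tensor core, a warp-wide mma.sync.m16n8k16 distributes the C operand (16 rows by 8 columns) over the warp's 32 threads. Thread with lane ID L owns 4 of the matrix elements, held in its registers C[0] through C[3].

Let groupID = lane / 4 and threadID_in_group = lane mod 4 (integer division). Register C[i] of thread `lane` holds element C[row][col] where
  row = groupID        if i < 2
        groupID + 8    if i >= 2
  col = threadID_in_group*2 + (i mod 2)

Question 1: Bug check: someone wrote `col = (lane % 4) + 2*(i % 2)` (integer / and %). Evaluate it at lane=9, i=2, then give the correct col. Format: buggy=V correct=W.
buggy=1 correct=2

`(lane % 4) + 2*(i % 2)`[9,2]->1
L=9->gid=9>>2=2, tid=9&3=1
[2]->row 2+8=10  col 1·2+0=2
col: 1 vs 2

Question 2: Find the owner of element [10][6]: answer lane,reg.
11,2

r: 10->gid=2,r8=1  c: 6->tid=3,i&1=0
L=2*4+3=11  i=1*2+0=2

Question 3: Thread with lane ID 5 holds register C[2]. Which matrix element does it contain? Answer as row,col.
lane 5=>5/4=1, 5 mod 4=1
i=2  r:1+8=>9  c:2·1+0=>2

9,2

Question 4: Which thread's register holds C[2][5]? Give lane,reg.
10,1

r=2⇒gr=2,Rb=0  c=5⇒th=2,odd=1
L=2*4+2=10  i=0*2+1=1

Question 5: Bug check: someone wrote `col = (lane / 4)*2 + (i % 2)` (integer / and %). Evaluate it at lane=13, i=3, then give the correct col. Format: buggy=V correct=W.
`(lane / 4)*2 + (i % 2)`[13,3]=>7
13: grp=3,tig=1
[3] (3+8,1*2+1) = (11,3)
col: 7 vs 3

buggy=7 correct=3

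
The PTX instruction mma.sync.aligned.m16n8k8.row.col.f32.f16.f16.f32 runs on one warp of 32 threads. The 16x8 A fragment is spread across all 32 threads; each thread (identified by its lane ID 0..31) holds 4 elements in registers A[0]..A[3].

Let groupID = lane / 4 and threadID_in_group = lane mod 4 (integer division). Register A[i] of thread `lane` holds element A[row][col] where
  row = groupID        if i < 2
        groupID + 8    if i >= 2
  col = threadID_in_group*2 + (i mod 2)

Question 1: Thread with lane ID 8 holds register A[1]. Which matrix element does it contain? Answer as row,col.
2,1

lane 8: gr=2 (8/4), th=0 (8%4)
i=1: r=2+0=2, c=0*2+1=1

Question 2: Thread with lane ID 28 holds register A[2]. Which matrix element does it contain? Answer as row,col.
28: G=7,T=0
[2] (7+8,0*2+0) = (15,0)

15,0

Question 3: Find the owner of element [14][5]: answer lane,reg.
r=14→G=6,rhi=1  c=5→T=2,p=1
L=6*4+2=26  i=1*2+1=3

26,3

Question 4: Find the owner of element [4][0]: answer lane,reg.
16,0

r=4->g=4,rb=0  c=0->t=0,b0=0
L=4*4+0=16  i=0*2+0=0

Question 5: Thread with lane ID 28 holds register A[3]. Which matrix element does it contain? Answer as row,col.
15,1

lane 28=>28/4=7, 28 mod 4=0
i=3  r:7+8=>15  c:2·0+1=>1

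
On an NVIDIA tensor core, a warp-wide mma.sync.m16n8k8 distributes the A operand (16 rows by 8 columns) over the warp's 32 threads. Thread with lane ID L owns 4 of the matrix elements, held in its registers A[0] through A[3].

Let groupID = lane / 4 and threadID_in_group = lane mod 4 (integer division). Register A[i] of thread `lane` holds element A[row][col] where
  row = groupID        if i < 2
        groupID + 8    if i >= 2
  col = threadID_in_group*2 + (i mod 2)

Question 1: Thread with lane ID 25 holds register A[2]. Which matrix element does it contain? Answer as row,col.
25: G=6,T=1
[2] (6+8,1*2+0) = (14,2)

14,2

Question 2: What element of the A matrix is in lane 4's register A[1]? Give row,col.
1,1

4: grp=1,tig=0
[1] (1+0,0*2+1) = (1,1)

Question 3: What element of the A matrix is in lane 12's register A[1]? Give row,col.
3,1

L=12->gid=12>>2=3, tid=12&3=0
[1]->row 3+0=3  col 0·2+1=1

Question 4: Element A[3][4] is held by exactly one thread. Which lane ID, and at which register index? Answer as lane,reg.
r=3⇒gr=3,Rb=0  c=4⇒th=2,odd=0
L=3*4+2=14  i=0*2+0=0

14,0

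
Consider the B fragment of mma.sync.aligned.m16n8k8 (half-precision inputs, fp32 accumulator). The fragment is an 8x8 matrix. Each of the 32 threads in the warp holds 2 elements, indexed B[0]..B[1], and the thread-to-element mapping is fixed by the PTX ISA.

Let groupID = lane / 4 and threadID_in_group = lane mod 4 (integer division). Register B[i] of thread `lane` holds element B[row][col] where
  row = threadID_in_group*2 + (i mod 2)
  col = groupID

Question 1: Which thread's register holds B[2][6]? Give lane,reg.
25,0

c=6→G=6  r=2→T=1,p=0
L=6*4+1=25  i=0=0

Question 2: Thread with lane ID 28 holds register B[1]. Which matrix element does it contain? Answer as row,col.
28: G=7,T=0
[1] (0*2+1,7) = (1,7)

1,7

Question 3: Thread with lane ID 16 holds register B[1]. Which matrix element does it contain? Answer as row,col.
L=16->gid=16>>2=4, tid=16&3=0
[1]->row 0·2+1=1  col gid=4

1,4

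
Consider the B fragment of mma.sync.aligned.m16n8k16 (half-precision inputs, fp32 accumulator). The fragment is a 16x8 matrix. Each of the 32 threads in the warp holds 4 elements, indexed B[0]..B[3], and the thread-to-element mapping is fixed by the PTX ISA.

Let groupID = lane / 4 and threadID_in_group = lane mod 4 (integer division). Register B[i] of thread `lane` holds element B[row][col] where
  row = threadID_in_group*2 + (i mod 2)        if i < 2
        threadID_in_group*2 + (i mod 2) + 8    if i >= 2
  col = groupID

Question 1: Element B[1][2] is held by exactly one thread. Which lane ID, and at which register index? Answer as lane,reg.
8,1

c: 2->gid=2  r: 1->r8=0,tid=0,i&1=1
L=2*4+0=8  i=0*2+1=1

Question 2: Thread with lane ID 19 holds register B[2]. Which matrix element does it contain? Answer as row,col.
lane 19->19/4=4, 19 mod 4=3
i=2  r:2·3+0+8->14  c:4

14,4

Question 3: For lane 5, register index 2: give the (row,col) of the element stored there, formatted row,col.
10,1

lane 5: gid=1 (5/4), tid=1 (5%4)
i=2: r=1*2+0+8=10, c=gid=1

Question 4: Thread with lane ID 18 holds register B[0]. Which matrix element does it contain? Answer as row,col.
18: g=4,t=2
[0] (2*2+0+0,4) = (4,4)

4,4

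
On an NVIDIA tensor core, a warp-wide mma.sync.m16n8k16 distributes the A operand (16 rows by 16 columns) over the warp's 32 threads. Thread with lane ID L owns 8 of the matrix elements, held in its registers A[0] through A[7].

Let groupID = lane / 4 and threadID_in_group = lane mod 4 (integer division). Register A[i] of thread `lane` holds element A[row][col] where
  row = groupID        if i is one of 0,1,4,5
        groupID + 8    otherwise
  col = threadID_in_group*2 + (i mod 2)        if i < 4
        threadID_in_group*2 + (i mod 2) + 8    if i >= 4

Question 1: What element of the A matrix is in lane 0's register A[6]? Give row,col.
8,8

lane 0: grp=0 (0/4), tig=0 (0%4)
i=6: r=0+8=8, c=0*2+0+8=8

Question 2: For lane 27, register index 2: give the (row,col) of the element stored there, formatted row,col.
14,6

lane 27: g=6 (27/4), t=3 (27%4)
i=2: r=6+8=14, c=3*2+0+0=6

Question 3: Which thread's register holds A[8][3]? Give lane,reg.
1,3

r=8->g=0,rb=1  c=3->cb=0,t=1,b0=1
L=0*4+1=1  i=0*4+1*2+1=3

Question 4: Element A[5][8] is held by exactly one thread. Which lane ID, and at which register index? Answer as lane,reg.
r=5⇒gr=5,Rb=0  c=8⇒Cb=1,th=0,odd=0
L=5*4+0=20  i=1*4+0*2+0=4

20,4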